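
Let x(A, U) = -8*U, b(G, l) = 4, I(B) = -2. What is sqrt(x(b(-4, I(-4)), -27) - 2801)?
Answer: I*sqrt(2585) ≈ 50.843*I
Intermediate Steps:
x(A, U) = -8*U
sqrt(x(b(-4, I(-4)), -27) - 2801) = sqrt(-8*(-27) - 2801) = sqrt(216 - 2801) = sqrt(-2585) = I*sqrt(2585)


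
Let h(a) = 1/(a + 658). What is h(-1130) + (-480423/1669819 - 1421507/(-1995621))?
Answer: 664508578165001/1572857807146728 ≈ 0.42248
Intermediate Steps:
h(a) = 1/(658 + a)
h(-1130) + (-480423/1669819 - 1421507/(-1995621)) = 1/(658 - 1130) + (-480423/1669819 - 1421507/(-1995621)) = 1/(-472) + (-480423*1/1669819 - 1421507*(-1/1995621)) = -1/472 + (-480423/1669819 + 1421507/1995621) = -1/472 + 1414917169550/3332325862599 = 664508578165001/1572857807146728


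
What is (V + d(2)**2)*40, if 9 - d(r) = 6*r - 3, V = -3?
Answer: -120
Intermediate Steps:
d(r) = 12 - 6*r (d(r) = 9 - (6*r - 3) = 9 - (-3 + 6*r) = 9 + (3 - 6*r) = 12 - 6*r)
(V + d(2)**2)*40 = (-3 + (12 - 6*2)**2)*40 = (-3 + (12 - 12)**2)*40 = (-3 + 0**2)*40 = (-3 + 0)*40 = -3*40 = -120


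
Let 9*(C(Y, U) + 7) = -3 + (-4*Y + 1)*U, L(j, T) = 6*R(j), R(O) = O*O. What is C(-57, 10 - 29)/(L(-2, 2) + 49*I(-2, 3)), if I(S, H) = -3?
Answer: 4417/1107 ≈ 3.9901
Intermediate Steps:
R(O) = O**2
L(j, T) = 6*j**2
C(Y, U) = -22/3 + U*(1 - 4*Y)/9 (C(Y, U) = -7 + (-3 + (-4*Y + 1)*U)/9 = -7 + (-3 + (1 - 4*Y)*U)/9 = -7 + (-3 + U*(1 - 4*Y))/9 = -7 + (-1/3 + U*(1 - 4*Y)/9) = -22/3 + U*(1 - 4*Y)/9)
C(-57, 10 - 29)/(L(-2, 2) + 49*I(-2, 3)) = (-22/3 + (10 - 29)/9 - 4/9*(10 - 29)*(-57))/(6*(-2)**2 + 49*(-3)) = (-22/3 + (1/9)*(-19) - 4/9*(-19)*(-57))/(6*4 - 147) = (-22/3 - 19/9 - 1444/3)/(24 - 147) = -4417/9/(-123) = -4417/9*(-1/123) = 4417/1107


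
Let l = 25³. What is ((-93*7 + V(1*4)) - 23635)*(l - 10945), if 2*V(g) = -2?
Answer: -113663160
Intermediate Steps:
l = 15625
V(g) = -1 (V(g) = (½)*(-2) = -1)
((-93*7 + V(1*4)) - 23635)*(l - 10945) = ((-93*7 - 1) - 23635)*(15625 - 10945) = ((-651 - 1) - 23635)*4680 = (-652 - 23635)*4680 = -24287*4680 = -113663160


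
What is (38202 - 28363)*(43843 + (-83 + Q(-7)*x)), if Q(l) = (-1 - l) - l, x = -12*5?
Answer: 422880220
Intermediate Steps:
x = -60
Q(l) = -1 - 2*l
(38202 - 28363)*(43843 + (-83 + Q(-7)*x)) = (38202 - 28363)*(43843 + (-83 + (-1 - 2*(-7))*(-60))) = 9839*(43843 + (-83 + (-1 + 14)*(-60))) = 9839*(43843 + (-83 + 13*(-60))) = 9839*(43843 + (-83 - 780)) = 9839*(43843 - 863) = 9839*42980 = 422880220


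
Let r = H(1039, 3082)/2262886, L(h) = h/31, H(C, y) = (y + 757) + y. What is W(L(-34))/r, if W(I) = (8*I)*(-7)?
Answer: 4308534944/214551 ≈ 20082.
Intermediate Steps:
H(C, y) = 757 + 2*y (H(C, y) = (757 + y) + y = 757 + 2*y)
L(h) = h/31 (L(h) = h*(1/31) = h/31)
r = 6921/2262886 (r = (757 + 2*3082)/2262886 = (757 + 6164)*(1/2262886) = 6921*(1/2262886) = 6921/2262886 ≈ 0.0030585)
W(I) = -56*I
W(L(-34))/r = (-56*(-34)/31)/(6921/2262886) = -56*(-34/31)*(2262886/6921) = (1904/31)*(2262886/6921) = 4308534944/214551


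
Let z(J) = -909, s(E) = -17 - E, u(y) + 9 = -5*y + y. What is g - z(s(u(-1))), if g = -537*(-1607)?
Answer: 863868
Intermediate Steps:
g = 862959
u(y) = -9 - 4*y (u(y) = -9 + (-5*y + y) = -9 - 4*y)
g - z(s(u(-1))) = 862959 - 1*(-909) = 862959 + 909 = 863868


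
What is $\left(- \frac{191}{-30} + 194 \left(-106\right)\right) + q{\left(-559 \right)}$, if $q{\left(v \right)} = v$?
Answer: $- \frac{633499}{30} \approx -21117.0$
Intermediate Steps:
$\left(- \frac{191}{-30} + 194 \left(-106\right)\right) + q{\left(-559 \right)} = \left(- \frac{191}{-30} + 194 \left(-106\right)\right) - 559 = \left(\left(-191\right) \left(- \frac{1}{30}\right) - 20564\right) - 559 = \left(\frac{191}{30} - 20564\right) - 559 = - \frac{616729}{30} - 559 = - \frac{633499}{30}$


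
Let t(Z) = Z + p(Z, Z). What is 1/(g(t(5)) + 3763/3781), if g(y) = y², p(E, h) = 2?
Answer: 3781/189032 ≈ 0.020002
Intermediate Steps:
t(Z) = 2 + Z (t(Z) = Z + 2 = 2 + Z)
1/(g(t(5)) + 3763/3781) = 1/((2 + 5)² + 3763/3781) = 1/(7² + 3763*(1/3781)) = 1/(49 + 3763/3781) = 1/(189032/3781) = 3781/189032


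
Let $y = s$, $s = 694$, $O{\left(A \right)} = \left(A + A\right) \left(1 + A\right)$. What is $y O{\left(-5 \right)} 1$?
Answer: $27760$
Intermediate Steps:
$O{\left(A \right)} = 2 A \left(1 + A\right)$
$y = 694$
$y O{\left(-5 \right)} 1 = 694 \cdot 2 \left(-5\right) \left(1 - 5\right) 1 = 694 \cdot 2 \left(-5\right) \left(-4\right) 1 = 694 \cdot 40 \cdot 1 = 694 \cdot 40 = 27760$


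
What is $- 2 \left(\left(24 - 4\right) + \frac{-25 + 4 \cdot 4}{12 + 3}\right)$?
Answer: $- \frac{194}{5} \approx -38.8$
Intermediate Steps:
$- 2 \left(\left(24 - 4\right) + \frac{-25 + 4 \cdot 4}{12 + 3}\right) = - 2 \left(\left(24 - 4\right) + \frac{-25 + 16}{15}\right) = - 2 \left(20 - \frac{3}{5}\right) = \left(-2\right) \frac{97}{5} = - \frac{194}{5}$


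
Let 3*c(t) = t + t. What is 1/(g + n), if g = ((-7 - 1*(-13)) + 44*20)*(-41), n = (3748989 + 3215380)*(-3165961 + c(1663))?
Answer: -3/66123598548511 ≈ -4.5370e-14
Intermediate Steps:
c(t) = 2*t/3 (c(t) = (t + t)/3 = (2*t)/3 = 2*t/3)
n = -66123598439533/3 (n = (3748989 + 3215380)*(-3165961 + (2/3)*1663) = 6964369*(-3165961 + 3326/3) = 6964369*(-9494557/3) = -66123598439533/3 ≈ -2.2041e+13)
g = -36326 (g = ((-7 + 13) + 880)*(-41) = (6 + 880)*(-41) = 886*(-41) = -36326)
1/(g + n) = 1/(-36326 - 66123598439533/3) = 1/(-66123598548511/3) = -3/66123598548511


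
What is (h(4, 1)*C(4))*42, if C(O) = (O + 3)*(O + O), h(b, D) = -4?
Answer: -9408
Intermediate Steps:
C(O) = 2*O*(3 + O) (C(O) = (3 + O)*(2*O) = 2*O*(3 + O))
(h(4, 1)*C(4))*42 = -8*4*(3 + 4)*42 = -8*4*7*42 = -4*56*42 = -224*42 = -9408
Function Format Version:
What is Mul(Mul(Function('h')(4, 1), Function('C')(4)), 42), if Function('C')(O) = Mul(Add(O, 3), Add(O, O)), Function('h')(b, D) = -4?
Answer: -9408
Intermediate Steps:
Function('C')(O) = Mul(2, O, Add(3, O)) (Function('C')(O) = Mul(Add(3, O), Mul(2, O)) = Mul(2, O, Add(3, O)))
Mul(Mul(Function('h')(4, 1), Function('C')(4)), 42) = Mul(Mul(-4, Mul(2, 4, Add(3, 4))), 42) = Mul(Mul(-4, Mul(2, 4, 7)), 42) = Mul(Mul(-4, 56), 42) = Mul(-224, 42) = -9408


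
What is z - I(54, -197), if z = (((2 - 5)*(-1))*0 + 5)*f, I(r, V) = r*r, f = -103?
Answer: -3431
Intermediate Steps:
I(r, V) = r**2
z = -515 (z = (((2 - 5)*(-1))*0 + 5)*(-103) = (-3*(-1)*0 + 5)*(-103) = (3*0 + 5)*(-103) = (0 + 5)*(-103) = 5*(-103) = -515)
z - I(54, -197) = -515 - 1*54**2 = -515 - 1*2916 = -515 - 2916 = -3431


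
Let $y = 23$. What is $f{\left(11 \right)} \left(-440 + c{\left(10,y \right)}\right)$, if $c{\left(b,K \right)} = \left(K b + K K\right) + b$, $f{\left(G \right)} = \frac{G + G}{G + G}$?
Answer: $329$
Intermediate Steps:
$f{\left(G \right)} = 1$ ($f{\left(G \right)} = \frac{2 G}{2 G} = 2 G \frac{1}{2 G} = 1$)
$c{\left(b,K \right)} = b + K^{2} + K b$ ($c{\left(b,K \right)} = \left(K b + K^{2}\right) + b = \left(K^{2} + K b\right) + b = b + K^{2} + K b$)
$f{\left(11 \right)} \left(-440 + c{\left(10,y \right)}\right) = 1 \left(-440 + \left(10 + 23^{2} + 23 \cdot 10\right)\right) = 1 \left(-440 + \left(10 + 529 + 230\right)\right) = 1 \left(-440 + 769\right) = 1 \cdot 329 = 329$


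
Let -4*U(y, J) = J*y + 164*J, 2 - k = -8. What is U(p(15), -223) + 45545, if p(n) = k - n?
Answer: 217637/4 ≈ 54409.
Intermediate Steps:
k = 10 (k = 2 - 1*(-8) = 2 + 8 = 10)
p(n) = 10 - n
U(y, J) = -41*J - J*y/4 (U(y, J) = -(J*y + 164*J)/4 = -(164*J + J*y)/4 = -41*J - J*y/4)
U(p(15), -223) + 45545 = -¼*(-223)*(164 + (10 - 1*15)) + 45545 = -¼*(-223)*(164 + (10 - 15)) + 45545 = -¼*(-223)*(164 - 5) + 45545 = -¼*(-223)*159 + 45545 = 35457/4 + 45545 = 217637/4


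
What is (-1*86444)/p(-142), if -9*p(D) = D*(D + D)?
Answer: 194499/10082 ≈ 19.292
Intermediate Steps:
p(D) = -2*D**2/9 (p(D) = -D*(D + D)/9 = -D*2*D/9 = -2*D**2/9)
(-1*86444)/p(-142) = (-1*86444)/((-2/9*(-142)**2)) = -86444/((-2/9*20164)) = -86444/(-40328/9) = -86444*(-9/40328) = 194499/10082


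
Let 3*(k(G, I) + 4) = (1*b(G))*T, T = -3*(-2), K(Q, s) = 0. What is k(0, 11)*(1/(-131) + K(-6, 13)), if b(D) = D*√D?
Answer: 4/131 ≈ 0.030534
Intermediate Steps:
b(D) = D^(3/2)
T = 6
k(G, I) = -4 + 2*G^(3/2) (k(G, I) = -4 + ((1*G^(3/2))*6)/3 = -4 + (G^(3/2)*6)/3 = -4 + (6*G^(3/2))/3 = -4 + 2*G^(3/2))
k(0, 11)*(1/(-131) + K(-6, 13)) = (-4 + 2*0^(3/2))*(1/(-131) + 0) = (-4 + 2*0)*(-1/131 + 0) = (-4 + 0)*(-1/131) = -4*(-1/131) = 4/131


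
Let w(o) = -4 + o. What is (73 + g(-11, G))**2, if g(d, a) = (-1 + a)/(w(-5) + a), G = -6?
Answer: 1214404/225 ≈ 5397.4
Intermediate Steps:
g(d, a) = (-1 + a)/(-9 + a) (g(d, a) = (-1 + a)/((-4 - 5) + a) = (-1 + a)/(-9 + a))
(73 + g(-11, G))**2 = (73 + (-1 - 6)/(-9 - 6))**2 = (73 - 7/(-15))**2 = (73 - 1/15*(-7))**2 = (73 + 7/15)**2 = (1102/15)**2 = 1214404/225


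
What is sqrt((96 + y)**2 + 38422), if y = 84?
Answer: sqrt(70822) ≈ 266.12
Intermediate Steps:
sqrt((96 + y)**2 + 38422) = sqrt((96 + 84)**2 + 38422) = sqrt(180**2 + 38422) = sqrt(32400 + 38422) = sqrt(70822)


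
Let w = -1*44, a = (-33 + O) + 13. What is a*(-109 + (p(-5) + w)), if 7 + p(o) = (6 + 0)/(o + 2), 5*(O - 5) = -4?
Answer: 12798/5 ≈ 2559.6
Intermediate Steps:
O = 21/5 (O = 5 + (⅕)*(-4) = 5 - ⅘ = 21/5 ≈ 4.2000)
a = -79/5 (a = (-33 + 21/5) + 13 = -144/5 + 13 = -79/5 ≈ -15.800)
w = -44
p(o) = -7 + 6/(2 + o) (p(o) = -7 + (6 + 0)/(o + 2) = -7 + 6/(2 + o))
a*(-109 + (p(-5) + w)) = -79*(-109 + ((-8 - 7*(-5))/(2 - 5) - 44))/5 = -79*(-109 + ((-8 + 35)/(-3) - 44))/5 = -79*(-109 + (-⅓*27 - 44))/5 = -79*(-109 + (-9 - 44))/5 = -79*(-109 - 53)/5 = -79/5*(-162) = 12798/5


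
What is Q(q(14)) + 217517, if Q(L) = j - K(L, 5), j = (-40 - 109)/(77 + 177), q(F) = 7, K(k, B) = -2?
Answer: 55249677/254 ≈ 2.1752e+5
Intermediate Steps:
j = -149/254 ≈ -0.58661
Q(L) = 359/254 (Q(L) = -149/254 - 1*(-2) = -149/254 + 2 = 359/254)
Q(q(14)) + 217517 = 359/254 + 217517 = 55249677/254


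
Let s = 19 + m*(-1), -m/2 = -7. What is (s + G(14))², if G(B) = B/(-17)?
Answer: 5041/289 ≈ 17.443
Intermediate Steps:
m = 14 (m = -2*(-7) = 14)
s = 5 (s = 19 + 14*(-1) = 19 - 14 = 5)
G(B) = -B/17 (G(B) = B*(-1/17) = -B/17)
(s + G(14))² = (5 - 1/17*14)² = (5 - 14/17)² = (71/17)² = 5041/289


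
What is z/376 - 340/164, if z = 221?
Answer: -22899/15416 ≈ -1.4854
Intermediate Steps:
z/376 - 340/164 = 221/376 - 340/164 = 221*(1/376) - 340*1/164 = 221/376 - 85/41 = -22899/15416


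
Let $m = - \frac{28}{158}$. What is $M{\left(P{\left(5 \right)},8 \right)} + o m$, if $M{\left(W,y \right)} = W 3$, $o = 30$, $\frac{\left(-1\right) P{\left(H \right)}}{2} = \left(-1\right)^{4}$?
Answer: $- \frac{894}{79} \approx -11.316$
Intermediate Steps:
$P{\left(H \right)} = -2$ ($P{\left(H \right)} = - 2 \left(-1\right)^{4} = \left(-2\right) 1 = -2$)
$M{\left(W,y \right)} = 3 W$
$m = - \frac{14}{79}$ ($m = \left(-28\right) \frac{1}{158} = - \frac{14}{79} \approx -0.17722$)
$M{\left(P{\left(5 \right)},8 \right)} + o m = 3 \left(-2\right) + 30 \left(- \frac{14}{79}\right) = -6 - \frac{420}{79} = - \frac{894}{79}$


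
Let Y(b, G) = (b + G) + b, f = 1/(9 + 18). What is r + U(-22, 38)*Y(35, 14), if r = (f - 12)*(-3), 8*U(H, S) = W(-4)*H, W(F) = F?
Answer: 8639/9 ≈ 959.89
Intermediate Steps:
f = 1/27 ≈ 0.037037
U(H, S) = -H/2 (U(H, S) = (-4*H)/8 = -H/2)
r = 323/9 (r = (1/27 - 12)*(-3) = -323/27*(-3) = 323/9 ≈ 35.889)
Y(b, G) = G + 2*b (Y(b, G) = (G + b) + b = G + 2*b)
r + U(-22, 38)*Y(35, 14) = 323/9 + (-½*(-22))*(14 + 2*35) = 323/9 + 11*(14 + 70) = 323/9 + 11*84 = 323/9 + 924 = 8639/9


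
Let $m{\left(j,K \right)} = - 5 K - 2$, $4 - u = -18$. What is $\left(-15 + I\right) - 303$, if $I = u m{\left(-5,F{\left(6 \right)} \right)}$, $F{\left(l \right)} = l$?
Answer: $-1022$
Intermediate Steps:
$u = 22$ ($u = 4 - -18 = 4 + 18 = 22$)
$m{\left(j,K \right)} = -2 - 5 K$
$I = -704$ ($I = 22 \left(-2 - 30\right) = 22 \left(-32\right) = -704$)
$\left(-15 + I\right) - 303 = \left(-15 - 704\right) - 303 = -719 - 303 = -1022$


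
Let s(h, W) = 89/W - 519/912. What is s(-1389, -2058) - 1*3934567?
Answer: -1230795702217/312816 ≈ -3.9346e+6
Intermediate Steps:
s(h, W) = -173/304 + 89/W (s(h, W) = 89/W - 519*1/912 = 89/W - 173/304 = -173/304 + 89/W)
s(-1389, -2058) - 1*3934567 = (-173/304 + 89/(-2058)) - 1*3934567 = (-173/304 + 89*(-1/2058)) - 3934567 = (-173/304 - 89/2058) - 3934567 = -191545/312816 - 3934567 = -1230795702217/312816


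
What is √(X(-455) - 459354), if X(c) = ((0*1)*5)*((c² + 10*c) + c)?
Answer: I*√459354 ≈ 677.76*I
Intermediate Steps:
X(c) = 0 (X(c) = (0*5)*(c² + 11*c) = 0*(c² + 11*c) = 0)
√(X(-455) - 459354) = √(0 - 459354) = √(-459354) = I*√459354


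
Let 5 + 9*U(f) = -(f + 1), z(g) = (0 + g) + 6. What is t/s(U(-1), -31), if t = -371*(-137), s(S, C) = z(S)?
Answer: 65349/7 ≈ 9335.6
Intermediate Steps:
z(g) = 6 + g (z(g) = g + 6 = 6 + g)
U(f) = -⅔ - f/9 (U(f) = -5/9 + (-(f + 1))/9 = -5/9 + (-(1 + f))/9 = -5/9 + (-1 - f)/9 = -5/9 + (-⅑ - f/9) = -⅔ - f/9)
s(S, C) = 6 + S
t = 50827
t/s(U(-1), -31) = 50827/(6 + (-⅔ - ⅑*(-1))) = 50827/(6 + (-⅔ + ⅑)) = 50827/(6 - 5/9) = 50827/(49/9) = 50827*(9/49) = 65349/7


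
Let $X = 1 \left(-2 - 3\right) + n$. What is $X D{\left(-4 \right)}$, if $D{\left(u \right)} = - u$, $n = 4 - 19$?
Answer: $-80$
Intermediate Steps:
$n = -15$ ($n = 4 - 19 = -15$)
$X = -20$ ($X = 1 \left(-2 - 3\right) - 15 = 1 \left(-5\right) - 15 = -5 - 15 = -20$)
$X D{\left(-4 \right)} = - 20 \left(\left(-1\right) \left(-4\right)\right) = \left(-20\right) 4 = -80$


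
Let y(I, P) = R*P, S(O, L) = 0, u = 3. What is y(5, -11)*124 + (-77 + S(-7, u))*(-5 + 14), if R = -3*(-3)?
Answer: -12969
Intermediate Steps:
R = 9
y(I, P) = 9*P
y(5, -11)*124 + (-77 + S(-7, u))*(-5 + 14) = (9*(-11))*124 + (-77 + 0)*(-5 + 14) = -99*124 - 77*9 = -12276 - 693 = -12969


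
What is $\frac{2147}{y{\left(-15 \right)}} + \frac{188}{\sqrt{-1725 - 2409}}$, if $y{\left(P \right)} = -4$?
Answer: $- \frac{2147}{4} - \frac{94 i \sqrt{4134}}{2067} \approx -536.75 - 2.924 i$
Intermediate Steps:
$\frac{2147}{y{\left(-15 \right)}} + \frac{188}{\sqrt{-1725 - 2409}} = \frac{2147}{-4} + \frac{188}{\sqrt{-1725 - 2409}} = 2147 \left(- \frac{1}{4}\right) + \frac{188}{\sqrt{-4134}} = - \frac{2147}{4} + \frac{188}{i \sqrt{4134}} = - \frac{2147}{4} + 188 \left(- \frac{i \sqrt{4134}}{4134}\right) = - \frac{2147}{4} - \frac{94 i \sqrt{4134}}{2067}$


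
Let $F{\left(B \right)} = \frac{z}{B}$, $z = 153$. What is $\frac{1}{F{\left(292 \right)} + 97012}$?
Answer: $\frac{292}{28327657} \approx 1.0308 \cdot 10^{-5}$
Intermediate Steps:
$F{\left(B \right)} = \frac{153}{B}$
$\frac{1}{F{\left(292 \right)} + 97012} = \frac{1}{\frac{153}{292} + 97012} = \frac{1}{\frac{28327657}{292}} = \frac{292}{28327657}$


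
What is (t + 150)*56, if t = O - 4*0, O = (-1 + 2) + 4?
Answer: 8680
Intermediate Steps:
O = 5 (O = 1 + 4 = 5)
t = 5 (t = 5 - 4*0 = 5 + 0 = 5)
(t + 150)*56 = (5 + 150)*56 = 155*56 = 8680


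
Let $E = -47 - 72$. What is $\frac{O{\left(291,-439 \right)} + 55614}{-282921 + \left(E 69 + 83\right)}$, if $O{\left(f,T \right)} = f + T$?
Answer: $- \frac{55466}{291049} \approx -0.19057$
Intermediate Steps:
$E = -119$ ($E = -47 - 72 = -119$)
$O{\left(f,T \right)} = T + f$
$\frac{O{\left(291,-439 \right)} + 55614}{-282921 + \left(E 69 + 83\right)} = \frac{\left(-439 + 291\right) + 55614}{-282921 + \left(\left(-119\right) 69 + 83\right)} = \frac{-148 + 55614}{-282921 + \left(-8211 + 83\right)} = \frac{55466}{-282921 - 8128} = \frac{55466}{-291049} = 55466 \left(- \frac{1}{291049}\right) = - \frac{55466}{291049}$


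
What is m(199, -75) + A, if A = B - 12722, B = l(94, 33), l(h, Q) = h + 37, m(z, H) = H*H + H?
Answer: -7041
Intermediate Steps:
m(z, H) = H + H² (m(z, H) = H² + H = H + H²)
l(h, Q) = 37 + h
B = 131 (B = 37 + 94 = 131)
A = -12591 (A = 131 - 12722 = -12591)
m(199, -75) + A = -75*(1 - 75) - 12591 = -75*(-74) - 12591 = 5550 - 12591 = -7041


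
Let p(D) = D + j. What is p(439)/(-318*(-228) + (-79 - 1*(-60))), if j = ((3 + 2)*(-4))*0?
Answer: 439/72485 ≈ 0.0060564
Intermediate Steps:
j = 0 (j = (5*(-4))*0 = -20*0 = 0)
p(D) = D (p(D) = D + 0 = D)
p(439)/(-318*(-228) + (-79 - 1*(-60))) = 439/(-318*(-228) + (-79 - 1*(-60))) = 439/(72504 + (-79 + 60)) = 439/(72504 - 19) = 439/72485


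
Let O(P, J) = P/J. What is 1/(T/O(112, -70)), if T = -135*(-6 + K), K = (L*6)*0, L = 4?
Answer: -4/2025 ≈ -0.0019753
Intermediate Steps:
K = 0 (K = (4*6)*0 = 24*0 = 0)
T = 810 (T = -135*(-6 + 0) = -135*(-6) = 810)
1/(T/O(112, -70)) = 1/(810/((112/(-70)))) = 1/(810/((112*(-1/70)))) = 1/(810/(-8/5)) = 1/(810*(-5/8)) = 1/(-2025/4) = -4/2025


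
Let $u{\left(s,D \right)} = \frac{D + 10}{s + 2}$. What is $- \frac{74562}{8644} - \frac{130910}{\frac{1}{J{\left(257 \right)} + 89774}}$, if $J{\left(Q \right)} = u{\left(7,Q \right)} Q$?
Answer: $- \frac{165321891590743}{12966} \approx -1.275 \cdot 10^{10}$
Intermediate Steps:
$u{\left(s,D \right)} = \frac{10 + D}{2 + s}$
$J{\left(Q \right)} = Q \left(\frac{10}{9} + \frac{Q}{9}\right)$ ($J{\left(Q \right)} = \frac{10 + Q}{2 + 7} Q = \frac{10 + Q}{9} Q = \left(\frac{10}{9} + \frac{Q}{9}\right) Q = Q \left(\frac{10}{9} + \frac{Q}{9}\right)$)
$- \frac{74562}{8644} - \frac{130910}{\frac{1}{J{\left(257 \right)} + 89774}} = - \frac{74562}{8644} - \frac{130910}{\frac{1}{\frac{1}{9} \cdot 257 \left(10 + 257\right) + 89774}} = \left(-74562\right) \frac{1}{8644} - \frac{130910}{\frac{1}{\frac{1}{9} \cdot 257 \cdot 267 + 89774}} = - \frac{37281}{4322} - \frac{130910}{\frac{1}{\frac{22873}{3} + 89774}} = - \frac{37281}{4322} - \frac{130910}{\frac{1}{\frac{292195}{3}}} = - \frac{37281}{4322} - \frac{130910}{\frac{3}{292195}} = - \frac{37281}{4322} - \frac{38251247450}{3} = - \frac{165321891590743}{12966}$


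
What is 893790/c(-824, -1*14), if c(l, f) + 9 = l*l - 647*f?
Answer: 178758/137605 ≈ 1.2991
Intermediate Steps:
c(l, f) = -9 + l² - 647*f (c(l, f) = -9 + (l*l - 647*f) = -9 + (l² - 647*f) = -9 + l² - 647*f)
893790/c(-824, -1*14) = 893790/(-9 + (-824)² - (-647)*14) = 893790/(-9 + 678976 - 647*(-14)) = 893790/(-9 + 678976 + 9058) = 893790/688025 = 893790*(1/688025) = 178758/137605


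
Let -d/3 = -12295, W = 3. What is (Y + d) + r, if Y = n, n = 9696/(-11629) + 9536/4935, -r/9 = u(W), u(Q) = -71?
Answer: 2153532195644/57389115 ≈ 37525.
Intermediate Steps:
d = 36885 (d = -3*(-12295) = 36885)
r = 639 (r = -9*(-71) = 639)
n = 63044384/57389115 (n = 9696*(-1/11629) + 9536*(1/4935) = -9696/11629 + 9536/4935 = 63044384/57389115 ≈ 1.0985)
Y = 63044384/57389115 ≈ 1.0985
(Y + d) + r = (63044384/57389115 + 36885) + 639 = 2116860551159/57389115 + 639 = 2153532195644/57389115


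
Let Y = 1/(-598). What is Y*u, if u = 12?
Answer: -6/299 ≈ -0.020067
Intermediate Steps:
Y = -1/598 ≈ -0.0016722
Y*u = -1/598*12 = -6/299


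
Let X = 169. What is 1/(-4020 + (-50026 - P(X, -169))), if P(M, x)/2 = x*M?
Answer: 1/3076 ≈ 0.00032510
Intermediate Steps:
P(M, x) = 2*M*x (P(M, x) = 2*(x*M) = 2*(M*x) = 2*M*x)
1/(-4020 + (-50026 - P(X, -169))) = 1/(-4020 + (-50026 - 2*169*(-169))) = 1/(-4020 + (-50026 - 1*(-57122))) = 1/(-4020 + (-50026 + 57122)) = 1/(-4020 + 7096) = 1/3076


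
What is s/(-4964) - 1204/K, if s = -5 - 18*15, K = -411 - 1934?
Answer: 945933/1662940 ≈ 0.56883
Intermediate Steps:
K = -2345
s = -275 (s = -5 - 270 = -275)
s/(-4964) - 1204/K = -275/(-4964) - 1204/(-2345) = -275*(-1/4964) - 1204*(-1/2345) = 275/4964 + 172/335 = 945933/1662940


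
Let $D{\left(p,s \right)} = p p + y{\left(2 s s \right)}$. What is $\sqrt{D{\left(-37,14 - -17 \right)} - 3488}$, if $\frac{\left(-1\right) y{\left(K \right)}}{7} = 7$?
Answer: $2 i \sqrt{542} \approx 46.562 i$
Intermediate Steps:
$y{\left(K \right)} = -49$ ($y{\left(K \right)} = \left(-7\right) 7 = -49$)
$D{\left(p,s \right)} = -49 + p^{2}$ ($D{\left(p,s \right)} = p p - 49 = p^{2} - 49 = -49 + p^{2}$)
$\sqrt{D{\left(-37,14 - -17 \right)} - 3488} = \sqrt{\left(-49 + \left(-37\right)^{2}\right) - 3488} = \sqrt{\left(-49 + 1369\right) - 3488} = \sqrt{1320 - 3488} = \sqrt{-2168} = 2 i \sqrt{542}$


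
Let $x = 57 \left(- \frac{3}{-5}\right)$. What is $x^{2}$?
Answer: $\frac{29241}{25} \approx 1169.6$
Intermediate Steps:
$x = \frac{171}{5}$ ($x = 57 \left(\left(-3\right) \left(- \frac{1}{5}\right)\right) = 57 \cdot \frac{3}{5} = \frac{171}{5} \approx 34.2$)
$x^{2} = \left(\frac{171}{5}\right)^{2} = \frac{29241}{25}$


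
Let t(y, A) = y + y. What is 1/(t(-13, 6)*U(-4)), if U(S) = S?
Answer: 1/104 ≈ 0.0096154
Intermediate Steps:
t(y, A) = 2*y
1/(t(-13, 6)*U(-4)) = 1/((2*(-13))*(-4)) = 1/(-26*(-4)) = 1/104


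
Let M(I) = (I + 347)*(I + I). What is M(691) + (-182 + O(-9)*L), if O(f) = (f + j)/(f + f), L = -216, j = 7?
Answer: 1434310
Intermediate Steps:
M(I) = 2*I*(347 + I) (M(I) = (347 + I)*(2*I) = 2*I*(347 + I))
O(f) = (7 + f)/(2*f) (O(f) = (f + 7)/(f + f) = (7 + f)/((2*f)) = (7 + f)*(1/(2*f)) = (7 + f)/(2*f))
M(691) + (-182 + O(-9)*L) = 2*691*(347 + 691) + (-182 + ((1/2)*(7 - 9)/(-9))*(-216)) = 2*691*1038 + (-182 + ((1/2)*(-1/9)*(-2))*(-216)) = 1434516 + (-182 + (1/9)*(-216)) = 1434516 + (-182 - 24) = 1434516 - 206 = 1434310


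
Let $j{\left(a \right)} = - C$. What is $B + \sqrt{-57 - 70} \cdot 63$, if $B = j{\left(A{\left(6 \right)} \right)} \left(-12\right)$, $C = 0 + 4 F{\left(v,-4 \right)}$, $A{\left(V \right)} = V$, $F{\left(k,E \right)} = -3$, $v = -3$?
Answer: $-144 + 63 i \sqrt{127} \approx -144.0 + 709.97 i$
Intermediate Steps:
$C = -12$ ($C = 0 + 4 \left(-3\right) = 0 - 12 = -12$)
$j{\left(a \right)} = 12$ ($j{\left(a \right)} = \left(-1\right) \left(-12\right) = 12$)
$B = -144$ ($B = 12 \left(-12\right) = -144$)
$B + \sqrt{-57 - 70} \cdot 63 = -144 + \sqrt{-57 - 70} \cdot 63 = -144 + \sqrt{-127} \cdot 63 = -144 + i \sqrt{127} \cdot 63 = -144 + 63 i \sqrt{127}$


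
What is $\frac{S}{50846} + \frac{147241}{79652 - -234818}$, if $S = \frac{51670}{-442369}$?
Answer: $\frac{1655915267104517}{3536638768448890} \approx 0.46822$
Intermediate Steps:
$S = - \frac{51670}{442369}$ ($S = 51670 \left(- \frac{1}{442369}\right) = - \frac{51670}{442369} \approx -0.1168$)
$\frac{S}{50846} + \frac{147241}{79652 - -234818} = - \frac{51670}{442369 \cdot 50846} + \frac{147241}{79652 - -234818} = \left(- \frac{51670}{442369}\right) \frac{1}{50846} + \frac{147241}{79652 + 234818} = - \frac{25835}{11246347087} + \frac{147241}{314470} = \frac{1655915267104517}{3536638768448890}$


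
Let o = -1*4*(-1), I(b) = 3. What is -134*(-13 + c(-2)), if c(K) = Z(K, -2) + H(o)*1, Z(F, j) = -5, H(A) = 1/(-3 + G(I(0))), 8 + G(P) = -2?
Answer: 31490/13 ≈ 2422.3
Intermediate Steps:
G(P) = -10 (G(P) = -8 - 2 = -10)
o = 4 (o = -4*(-1) = 4)
H(A) = -1/13 (H(A) = 1/(-3 - 10) = 1/(-13) = -1/13)
c(K) = -66/13 (c(K) = -5 - 1/13*1 = -5 - 1/13 = -66/13)
-134*(-13 + c(-2)) = -134*(-13 - 66/13) = -134*(-235/13) = 31490/13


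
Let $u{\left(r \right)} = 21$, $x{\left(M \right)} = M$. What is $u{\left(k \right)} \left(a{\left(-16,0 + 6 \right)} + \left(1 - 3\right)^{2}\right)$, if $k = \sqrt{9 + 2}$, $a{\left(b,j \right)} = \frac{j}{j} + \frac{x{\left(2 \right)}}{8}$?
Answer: $\frac{441}{4} \approx 110.25$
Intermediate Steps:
$a{\left(b,j \right)} = \frac{5}{4}$ ($a{\left(b,j \right)} = \frac{j}{j} + \frac{2}{8} = 1 + 2 \cdot \frac{1}{8} = 1 + \frac{1}{4} = \frac{5}{4}$)
$k = \sqrt{11} \approx 3.3166$
$u{\left(k \right)} \left(a{\left(-16,0 + 6 \right)} + \left(1 - 3\right)^{2}\right) = 21 \left(\frac{5}{4} + \left(1 - 3\right)^{2}\right) = 21 \left(\frac{5}{4} + \left(-2\right)^{2}\right) = 21 \left(\frac{5}{4} + 4\right) = 21 \cdot \frac{21}{4} = \frac{441}{4}$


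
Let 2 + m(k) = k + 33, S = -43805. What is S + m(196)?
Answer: -43578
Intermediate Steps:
m(k) = 31 + k (m(k) = -2 + (k + 33) = -2 + (33 + k) = 31 + k)
S + m(196) = -43805 + (31 + 196) = -43805 + 227 = -43578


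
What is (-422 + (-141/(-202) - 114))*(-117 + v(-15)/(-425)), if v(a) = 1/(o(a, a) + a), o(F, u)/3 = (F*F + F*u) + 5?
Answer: 7258698974381/115897500 ≈ 62630.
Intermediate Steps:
o(F, u) = 15 + 3*F**2 + 3*F*u (o(F, u) = 3*((F*F + F*u) + 5) = 3*((F**2 + F*u) + 5) = 3*(5 + F**2 + F*u) = 15 + 3*F**2 + 3*F*u)
v(a) = 1/(15 + a + 6*a**2) (v(a) = 1/((15 + 3*a**2 + 3*a*a) + a) = 1/((15 + 3*a**2 + 3*a**2) + a) = 1/((15 + 6*a**2) + a) = 1/(15 + a + 6*a**2))
(-422 + (-141/(-202) - 114))*(-117 + v(-15)/(-425)) = (-422 + (-141/(-202) - 114))*(-117 + 1/((15 - 15 + 6*(-15)**2)*(-425))) = (-422 + (-141*(-1/202) - 114))*(-117 - 1/425/(15 - 15 + 6*225)) = (-422 + (141/202 - 114))*(-117 - 1/425/(15 - 15 + 1350)) = (-422 - 22887/202)*(-117 - 1/425/1350) = -108131*(-117 + (1/1350)*(-1/425))/202 = -108131*(-117 - 1/573750)/202 = -108131/202*(-67128751/573750) = 7258698974381/115897500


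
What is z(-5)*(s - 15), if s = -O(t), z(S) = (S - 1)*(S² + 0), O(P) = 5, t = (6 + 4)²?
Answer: 3000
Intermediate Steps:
t = 100 (t = 10² = 100)
z(S) = S²*(-1 + S) (z(S) = (-1 + S)*S² = S²*(-1 + S))
s = -5 (s = -1*5 = -5)
z(-5)*(s - 15) = ((-5)²*(-1 - 5))*(-5 - 15) = (25*(-6))*(-20) = -150*(-20) = 3000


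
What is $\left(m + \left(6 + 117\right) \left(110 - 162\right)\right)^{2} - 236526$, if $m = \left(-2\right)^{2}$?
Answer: $40621138$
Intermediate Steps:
$m = 4$
$\left(m + \left(6 + 117\right) \left(110 - 162\right)\right)^{2} - 236526 = \left(4 + \left(6 + 117\right) \left(110 - 162\right)\right)^{2} - 236526 = \left(4 + 123 \left(-52\right)\right)^{2} - 236526 = \left(4 - 6396\right)^{2} - 236526 = \left(-6392\right)^{2} - 236526 = 40857664 - 236526 = 40621138$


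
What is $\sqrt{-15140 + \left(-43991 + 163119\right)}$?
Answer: $2 \sqrt{25997} \approx 322.47$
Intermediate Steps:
$\sqrt{-15140 + \left(-43991 + 163119\right)} = \sqrt{-15140 + 119128} = \sqrt{103988} = 2 \sqrt{25997}$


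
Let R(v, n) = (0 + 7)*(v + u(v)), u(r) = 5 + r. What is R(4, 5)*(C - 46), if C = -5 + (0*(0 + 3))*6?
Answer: -4641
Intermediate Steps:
R(v, n) = 35 + 14*v (R(v, n) = (0 + 7)*(v + (5 + v)) = 7*(5 + 2*v) = 35 + 14*v)
C = -5 (C = -5 + (0*3)*6 = -5 + 0*6 = -5 + 0 = -5)
R(4, 5)*(C - 46) = (35 + 14*4)*(-5 - 46) = (35 + 56)*(-51) = 91*(-51) = -4641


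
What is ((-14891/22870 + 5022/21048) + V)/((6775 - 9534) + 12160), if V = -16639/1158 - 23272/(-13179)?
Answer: -189712335941849/137028698653121580 ≈ -0.0013845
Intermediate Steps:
V = -64112135/5087094 (V = -16639*1/1158 - 23272*(-1/13179) = -16639/1158 + 23272/13179 = -64112135/5087094 ≈ -12.603)
((-14891/22870 + 5022/21048) + V)/((6775 - 9534) + 12160) = ((-14891/22870 + 5022/21048) - 64112135/5087094)/((6775 - 9534) + 12160) = ((-14891*1/22870 + 5022*(1/21048)) - 64112135/5087094)/(-2759 + 12160) = ((-14891/22870 + 837/3508) - 64112135/5087094)/9401 = (-16547719/40113980 - 64112135/5087094)*(1/9401) = -1327986351592943/102031793487060*1/9401 = -189712335941849/137028698653121580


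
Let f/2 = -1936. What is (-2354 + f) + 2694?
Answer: -3532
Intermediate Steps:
f = -3872 (f = 2*(-1936) = -3872)
(-2354 + f) + 2694 = (-2354 - 3872) + 2694 = -6226 + 2694 = -3532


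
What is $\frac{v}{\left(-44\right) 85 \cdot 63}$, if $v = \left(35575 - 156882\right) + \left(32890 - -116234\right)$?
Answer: $- \frac{27817}{235620} \approx -0.11806$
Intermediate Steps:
$v = 27817$ ($v = -121307 + \left(32890 + 116234\right) = -121307 + 149124 = 27817$)
$\frac{v}{\left(-44\right) 85 \cdot 63} = \frac{27817}{\left(-44\right) 85 \cdot 63} = \frac{27817}{\left(-3740\right) 63} = \frac{27817}{-235620} = 27817 \left(- \frac{1}{235620}\right) = - \frac{27817}{235620}$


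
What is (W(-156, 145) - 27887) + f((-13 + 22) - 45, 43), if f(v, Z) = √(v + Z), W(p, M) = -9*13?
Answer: -28004 + √7 ≈ -28001.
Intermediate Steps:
W(p, M) = -117
f(v, Z) = √(Z + v)
(W(-156, 145) - 27887) + f((-13 + 22) - 45, 43) = (-117 - 27887) + √(43 + ((-13 + 22) - 45)) = -28004 + √(43 + (9 - 45)) = -28004 + √(43 - 36) = -28004 + √7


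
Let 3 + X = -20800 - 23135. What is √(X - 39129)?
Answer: I*√83067 ≈ 288.21*I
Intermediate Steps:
X = -43938 (X = -3 + (-20800 - 23135) = -3 - 43935 = -43938)
√(X - 39129) = √(-43938 - 39129) = √(-83067) = I*√83067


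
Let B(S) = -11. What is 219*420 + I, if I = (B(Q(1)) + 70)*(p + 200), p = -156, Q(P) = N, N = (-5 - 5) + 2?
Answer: 94576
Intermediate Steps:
N = -8 (N = -10 + 2 = -8)
Q(P) = -8
I = 2596 (I = (-11 + 70)*(-156 + 200) = 59*44 = 2596)
219*420 + I = 219*420 + 2596 = 91980 + 2596 = 94576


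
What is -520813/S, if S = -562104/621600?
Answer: 364569100/633 ≈ 5.7594e+5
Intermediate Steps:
S = -633/700 (S = -562104*1/621600 = -633/700 ≈ -0.90429)
-520813/S = -520813/(-633/700) = -520813*(-700/633) = 364569100/633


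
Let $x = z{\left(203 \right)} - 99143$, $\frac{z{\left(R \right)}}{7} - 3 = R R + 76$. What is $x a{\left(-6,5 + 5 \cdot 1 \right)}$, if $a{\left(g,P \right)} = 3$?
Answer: $569619$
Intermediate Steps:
$z{\left(R \right)} = 553 + 7 R^{2}$ ($z{\left(R \right)} = 21 + 7 \left(R R + 76\right) = 21 + 7 \left(R^{2} + 76\right) = 21 + 7 \left(76 + R^{2}\right) = 21 + \left(532 + 7 R^{2}\right) = 553 + 7 R^{2}$)
$x = 189873$ ($x = \left(553 + 7 \cdot 203^{2}\right) - 99143 = \left(553 + 7 \cdot 41209\right) - 99143 = \left(553 + 288463\right) - 99143 = 289016 - 99143 = 189873$)
$x a{\left(-6,5 + 5 \cdot 1 \right)} = 189873 \cdot 3 = 569619$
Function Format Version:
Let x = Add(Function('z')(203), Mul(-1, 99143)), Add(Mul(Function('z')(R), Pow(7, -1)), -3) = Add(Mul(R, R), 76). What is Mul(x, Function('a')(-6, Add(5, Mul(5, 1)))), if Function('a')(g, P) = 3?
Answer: 569619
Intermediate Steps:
Function('z')(R) = Add(553, Mul(7, Pow(R, 2))) (Function('z')(R) = Add(21, Mul(7, Add(Mul(R, R), 76))) = Add(21, Mul(7, Add(Pow(R, 2), 76))) = Add(21, Mul(7, Add(76, Pow(R, 2)))) = Add(21, Add(532, Mul(7, Pow(R, 2)))) = Add(553, Mul(7, Pow(R, 2))))
x = 189873 (x = Add(Add(553, Mul(7, Pow(203, 2))), Mul(-1, 99143)) = Add(Add(553, Mul(7, 41209)), -99143) = Add(Add(553, 288463), -99143) = Add(289016, -99143) = 189873)
Mul(x, Function('a')(-6, Add(5, Mul(5, 1)))) = Mul(189873, 3) = 569619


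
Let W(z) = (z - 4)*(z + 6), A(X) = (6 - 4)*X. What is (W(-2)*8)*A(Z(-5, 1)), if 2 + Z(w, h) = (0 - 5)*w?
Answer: -8832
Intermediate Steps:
Z(w, h) = -2 - 5*w (Z(w, h) = -2 + (0 - 5)*w = -2 - 5*w)
A(X) = 2*X
W(z) = (-4 + z)*(6 + z)
(W(-2)*8)*A(Z(-5, 1)) = ((-24 + (-2)**2 + 2*(-2))*8)*(2*(-2 - 5*(-5))) = ((-24 + 4 - 4)*8)*(2*(-2 + 25)) = (-24*8)*(2*23) = -192*46 = -8832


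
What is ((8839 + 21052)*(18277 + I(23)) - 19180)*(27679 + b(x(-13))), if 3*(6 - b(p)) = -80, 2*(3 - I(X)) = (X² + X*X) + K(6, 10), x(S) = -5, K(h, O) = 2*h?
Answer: 44094522588025/3 ≈ 1.4698e+13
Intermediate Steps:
I(X) = -3 - X² (I(X) = 3 - ((X² + X*X) + 2*6)/2 = 3 - ((X² + X²) + 12)/2 = 3 - (2*X² + 12)/2 = 3 - (12 + 2*X²)/2 = 3 + (-6 - X²) = -3 - X²)
b(p) = 98/3 (b(p) = 6 - ⅓*(-80) = 6 + 80/3 = 98/3)
((8839 + 21052)*(18277 + I(23)) - 19180)*(27679 + b(x(-13))) = ((8839 + 21052)*(18277 + (-3 - 1*23²)) - 19180)*(27679 + 98/3) = (29891*(18277 + (-3 - 1*529)) - 19180)*(83135/3) = (29891*(18277 + (-3 - 529)) - 19180)*(83135/3) = (29891*(18277 - 532) - 19180)*(83135/3) = (29891*17745 - 19180)*(83135/3) = (530415795 - 19180)*(83135/3) = 530396615*(83135/3) = 44094522588025/3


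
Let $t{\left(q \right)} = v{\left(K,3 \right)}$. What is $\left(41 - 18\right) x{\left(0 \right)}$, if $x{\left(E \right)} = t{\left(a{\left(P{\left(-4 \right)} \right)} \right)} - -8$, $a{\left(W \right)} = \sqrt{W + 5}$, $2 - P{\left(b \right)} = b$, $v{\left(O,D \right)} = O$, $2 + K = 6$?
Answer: $276$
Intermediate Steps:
$K = 4$ ($K = -2 + 6 = 4$)
$P{\left(b \right)} = 2 - b$
$a{\left(W \right)} = \sqrt{5 + W}$
$t{\left(q \right)} = 4$
$x{\left(E \right)} = 12$ ($x{\left(E \right)} = 4 - -8 = 4 + 8 = 12$)
$\left(41 - 18\right) x{\left(0 \right)} = \left(41 - 18\right) 12 = 23 \cdot 12 = 276$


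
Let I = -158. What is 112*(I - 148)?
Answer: -34272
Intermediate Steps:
112*(I - 148) = 112*(-158 - 148) = 112*(-306) = -34272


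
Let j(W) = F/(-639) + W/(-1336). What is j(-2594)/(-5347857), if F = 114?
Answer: -250877/760914485388 ≈ -3.2970e-7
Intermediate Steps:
j(W) = -38/213 - W/1336 (j(W) = 114/(-639) + W/(-1336) = 114*(-1/639) + W*(-1/1336) = -38/213 - W/1336)
j(-2594)/(-5347857) = (-38/213 - 1/1336*(-2594))/(-5347857) = (-38/213 + 1297/668)*(-1/5347857) = (250877/142284)*(-1/5347857) = -250877/760914485388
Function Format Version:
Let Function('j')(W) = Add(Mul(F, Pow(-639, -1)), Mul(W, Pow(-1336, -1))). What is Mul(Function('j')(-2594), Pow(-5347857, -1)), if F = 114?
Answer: Rational(-250877, 760914485388) ≈ -3.2970e-7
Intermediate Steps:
Function('j')(W) = Add(Rational(-38, 213), Mul(Rational(-1, 1336), W)) (Function('j')(W) = Add(Mul(114, Pow(-639, -1)), Mul(W, Pow(-1336, -1))) = Add(Mul(114, Rational(-1, 639)), Mul(W, Rational(-1, 1336))) = Add(Rational(-38, 213), Mul(Rational(-1, 1336), W)))
Mul(Function('j')(-2594), Pow(-5347857, -1)) = Mul(Add(Rational(-38, 213), Mul(Rational(-1, 1336), -2594)), Pow(-5347857, -1)) = Mul(Add(Rational(-38, 213), Rational(1297, 668)), Rational(-1, 5347857)) = Mul(Rational(250877, 142284), Rational(-1, 5347857)) = Rational(-250877, 760914485388)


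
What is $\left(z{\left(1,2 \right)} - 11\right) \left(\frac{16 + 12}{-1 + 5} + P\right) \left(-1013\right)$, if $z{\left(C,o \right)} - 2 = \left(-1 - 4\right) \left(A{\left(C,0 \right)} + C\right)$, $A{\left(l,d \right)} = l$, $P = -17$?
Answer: $-192470$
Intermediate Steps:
$z{\left(C,o \right)} = 2 - 10 C$ ($z{\left(C,o \right)} = 2 + \left(-1 - 4\right) \left(C + C\right) = 2 - 5 \cdot 2 C = 2 - 10 C$)
$\left(z{\left(1,2 \right)} - 11\right) \left(\frac{16 + 12}{-1 + 5} + P\right) \left(-1013\right) = \left(\left(2 - 10\right) - 11\right) \left(\frac{16 + 12}{-1 + 5} - 17\right) \left(-1013\right) = \left(\left(2 - 10\right) - 11\right) \left(\frac{28}{4} - 17\right) \left(-1013\right) = \left(-8 - 11\right) \left(28 \cdot \frac{1}{4} - 17\right) \left(-1013\right) = - 19 \left(7 - 17\right) \left(-1013\right) = \left(-19\right) \left(-10\right) \left(-1013\right) = 190 \left(-1013\right) = -192470$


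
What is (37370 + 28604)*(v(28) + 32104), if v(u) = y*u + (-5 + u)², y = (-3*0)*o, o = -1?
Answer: 2152929542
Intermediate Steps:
y = 0 (y = -3*0*(-1) = 0*(-1) = 0)
v(u) = (-5 + u)² (v(u) = 0*u + (-5 + u)² = 0 + (-5 + u)² = (-5 + u)²)
(37370 + 28604)*(v(28) + 32104) = (37370 + 28604)*((-5 + 28)² + 32104) = 65974*(23² + 32104) = 65974*(529 + 32104) = 65974*32633 = 2152929542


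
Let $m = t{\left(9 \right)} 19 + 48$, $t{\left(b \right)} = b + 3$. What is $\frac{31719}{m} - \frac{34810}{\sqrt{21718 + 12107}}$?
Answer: $\frac{10573}{92} - \frac{6962 \sqrt{1353}}{1353} \approx -74.348$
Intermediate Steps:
$t{\left(b \right)} = 3 + b$
$m = 276$ ($m = \left(3 + 9\right) 19 + 48 = 12 \cdot 19 + 48 = 228 + 48 = 276$)
$\frac{31719}{m} - \frac{34810}{\sqrt{21718 + 12107}} = \frac{31719}{276} - \frac{34810}{\sqrt{21718 + 12107}} = 31719 \cdot \frac{1}{276} - \frac{34810}{\sqrt{33825}} = \frac{10573}{92} - \frac{34810}{5 \sqrt{1353}} = \frac{10573}{92} - 34810 \frac{\sqrt{1353}}{6765} = \frac{10573}{92} - \frac{6962 \sqrt{1353}}{1353}$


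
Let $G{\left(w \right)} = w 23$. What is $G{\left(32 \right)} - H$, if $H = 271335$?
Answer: $-270599$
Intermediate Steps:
$G{\left(w \right)} = 23 w$
$G{\left(32 \right)} - H = 23 \cdot 32 - 271335 = 736 - 271335 = -270599$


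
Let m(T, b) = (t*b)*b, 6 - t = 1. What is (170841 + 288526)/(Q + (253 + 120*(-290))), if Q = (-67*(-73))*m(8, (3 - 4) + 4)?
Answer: 459367/185548 ≈ 2.4757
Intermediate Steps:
t = 5 (t = 6 - 1*1 = 6 - 1 = 5)
m(T, b) = 5*b**2 (m(T, b) = (5*b)*b = 5*b**2)
Q = 220095 (Q = (-67*(-73))*(5*((3 - 4) + 4)**2) = 4891*(5*(-1 + 4)**2) = 4891*(5*3**2) = 4891*(5*9) = 4891*45 = 220095)
(170841 + 288526)/(Q + (253 + 120*(-290))) = (170841 + 288526)/(220095 + (253 + 120*(-290))) = 459367/(220095 + (253 - 34800)) = 459367/(220095 - 34547) = 459367/185548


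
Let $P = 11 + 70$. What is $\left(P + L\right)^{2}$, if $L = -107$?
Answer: $676$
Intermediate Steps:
$P = 81$
$\left(P + L\right)^{2} = \left(81 - 107\right)^{2} = \left(-26\right)^{2} = 676$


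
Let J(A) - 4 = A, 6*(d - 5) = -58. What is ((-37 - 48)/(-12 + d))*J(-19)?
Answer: -153/2 ≈ -76.500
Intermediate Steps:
d = -14/3 (d = 5 + (⅙)*(-58) = 5 - 29/3 = -14/3 ≈ -4.6667)
J(A) = 4 + A
((-37 - 48)/(-12 + d))*J(-19) = ((-37 - 48)/(-12 - 14/3))*(4 - 19) = -85/(-50/3)*(-15) = -85*(-3/50)*(-15) = (51/10)*(-15) = -153/2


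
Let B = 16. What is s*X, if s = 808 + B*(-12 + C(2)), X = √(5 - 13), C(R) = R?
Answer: 1296*I*√2 ≈ 1832.8*I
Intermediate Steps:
X = 2*I*√2 (X = √(-8) = 2*I*√2 ≈ 2.8284*I)
s = 648 (s = 808 + 16*(-12 + 2) = 808 + 16*(-10) = 808 - 160 = 648)
s*X = 648*(2*I*√2) = 1296*I*√2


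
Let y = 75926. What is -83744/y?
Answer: -41872/37963 ≈ -1.1030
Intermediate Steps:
-83744/y = -83744/75926 = -83744*1/75926 = -41872/37963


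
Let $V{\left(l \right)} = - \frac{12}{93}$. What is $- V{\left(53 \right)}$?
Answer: $\frac{4}{31} \approx 0.12903$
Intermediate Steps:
$V{\left(l \right)} = - \frac{4}{31}$ ($V{\left(l \right)} = \left(-12\right) \frac{1}{93} = - \frac{4}{31}$)
$- V{\left(53 \right)} = \left(-1\right) \left(- \frac{4}{31}\right) = \frac{4}{31}$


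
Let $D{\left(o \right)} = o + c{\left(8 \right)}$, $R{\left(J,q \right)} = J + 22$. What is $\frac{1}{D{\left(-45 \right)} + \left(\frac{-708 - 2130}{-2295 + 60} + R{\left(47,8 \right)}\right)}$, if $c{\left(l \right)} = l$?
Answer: $\frac{745}{24786} \approx 0.030057$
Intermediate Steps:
$R{\left(J,q \right)} = 22 + J$
$D{\left(o \right)} = 8 + o$ ($D{\left(o \right)} = o + 8 = 8 + o$)
$\frac{1}{D{\left(-45 \right)} + \left(\frac{-708 - 2130}{-2295 + 60} + R{\left(47,8 \right)}\right)} = \frac{1}{\left(8 - 45\right) + \left(\frac{-708 - 2130}{-2295 + 60} + \left(22 + 47\right)\right)} = \frac{1}{-37 + \left(- \frac{2838}{-2235} + 69\right)} = \frac{1}{-37 + \left(\left(-2838\right) \left(- \frac{1}{2235}\right) + 69\right)} = \frac{1}{-37 + \left(\frac{946}{745} + 69\right)} = \frac{1}{-37 + \frac{52351}{745}} = \frac{1}{\frac{24786}{745}} = \frac{745}{24786}$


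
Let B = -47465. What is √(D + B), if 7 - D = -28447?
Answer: I*√19011 ≈ 137.88*I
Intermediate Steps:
D = 28454 (D = 7 - 1*(-28447) = 7 + 28447 = 28454)
√(D + B) = √(28454 - 47465) = √(-19011) = I*√19011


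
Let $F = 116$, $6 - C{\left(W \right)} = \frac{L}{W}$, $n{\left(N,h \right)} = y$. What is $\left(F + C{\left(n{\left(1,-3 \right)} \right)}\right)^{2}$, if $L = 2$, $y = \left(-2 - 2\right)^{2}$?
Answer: $\frac{950625}{64} \approx 14854.0$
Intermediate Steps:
$y = 16$ ($y = \left(-4\right)^{2} = 16$)
$n{\left(N,h \right)} = 16$
$C{\left(W \right)} = 6 - \frac{2}{W}$
$\left(F + C{\left(n{\left(1,-3 \right)} \right)}\right)^{2} = \left(116 + \left(6 - \frac{2}{16}\right)\right)^{2} = \left(116 + \left(6 - \frac{1}{8}\right)\right)^{2} = \left(116 + \frac{47}{8}\right)^{2} = \left(\frac{975}{8}\right)^{2} = \frac{950625}{64}$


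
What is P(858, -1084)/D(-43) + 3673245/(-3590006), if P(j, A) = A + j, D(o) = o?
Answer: 653391821/154370258 ≈ 4.2326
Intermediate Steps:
P(858, -1084)/D(-43) + 3673245/(-3590006) = (-1084 + 858)/(-43) + 3673245/(-3590006) = -226*(-1/43) + 3673245*(-1/3590006) = 226/43 - 3673245/3590006 = 653391821/154370258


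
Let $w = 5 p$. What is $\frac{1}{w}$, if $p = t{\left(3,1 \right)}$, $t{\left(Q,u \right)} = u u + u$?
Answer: $\frac{1}{10} \approx 0.1$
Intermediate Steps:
$t{\left(Q,u \right)} = u + u^{2}$ ($t{\left(Q,u \right)} = u^{2} + u = u + u^{2}$)
$p = 2$ ($p = 1 \left(1 + 1\right) = 1 \cdot 2 = 2$)
$w = 10$ ($w = 5 \cdot 2 = 10$)
$\frac{1}{w} = \frac{1}{10}$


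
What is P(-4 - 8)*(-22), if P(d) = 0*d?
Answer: 0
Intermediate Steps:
P(d) = 0
P(-4 - 8)*(-22) = 0*(-22) = 0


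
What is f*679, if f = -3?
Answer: -2037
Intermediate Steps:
f*679 = -3*679 = -2037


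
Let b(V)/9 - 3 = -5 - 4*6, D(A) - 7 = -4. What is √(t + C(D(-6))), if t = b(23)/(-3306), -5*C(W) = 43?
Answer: I*√64736990/2755 ≈ 2.9205*I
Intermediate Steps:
D(A) = 3 (D(A) = 7 - 4 = 3)
b(V) = -234 (b(V) = 27 + 9*(-5 - 4*6) = 27 + 9*(-5 - 24) = 27 + 9*(-29) = 27 - 261 = -234)
C(W) = -43/5 (C(W) = -⅕*43 = -43/5)
t = 39/551 (t = -234/(-3306) = -234*(-1/3306) = 39/551 ≈ 0.070780)
√(t + C(D(-6))) = √(39/551 - 43/5) = √(-23498/2755) = I*√64736990/2755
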